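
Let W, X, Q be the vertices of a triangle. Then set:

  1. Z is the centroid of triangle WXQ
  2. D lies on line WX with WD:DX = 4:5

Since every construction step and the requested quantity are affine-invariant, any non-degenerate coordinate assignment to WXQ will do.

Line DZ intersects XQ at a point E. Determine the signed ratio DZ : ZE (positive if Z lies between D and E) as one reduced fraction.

DZ:ZE = 2/3

Set W = (0, 0), X = (1, 0), Q = (0, 1); any affine frame gives the same invariant.
1. Z is the centroid of triangle WXQ ⇒ Z = (1/3, 1/3)
2. D lies on line WX with WD:DX = 4:5 ⇒ D = (4/9, 0)
line DZ meets XQ at E = (1/6, 5/6)
Z = D + t·(E−D) with t = 2/5, so DZ:ZE = 2/5:3/5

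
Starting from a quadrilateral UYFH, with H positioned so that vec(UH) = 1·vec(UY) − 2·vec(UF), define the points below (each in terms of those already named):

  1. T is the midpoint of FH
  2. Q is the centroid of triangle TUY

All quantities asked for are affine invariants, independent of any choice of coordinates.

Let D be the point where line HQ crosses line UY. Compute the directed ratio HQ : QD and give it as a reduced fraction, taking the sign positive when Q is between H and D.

HQ:QD = 11

Choose coordinates U = (0, 0), Y = (1, 0), F = (0, 1), H = (1, -2).
1. T is the midpoint of FH ⇒ T = (1/2, -1/2)
2. Q is the centroid of triangle TUY ⇒ Q = (1/2, -1/6)
line HQ meets UY at D = (5/11, 0)
Q = H + t·(D−H) with t = 11/12, so HQ:QD = 11/12:1/12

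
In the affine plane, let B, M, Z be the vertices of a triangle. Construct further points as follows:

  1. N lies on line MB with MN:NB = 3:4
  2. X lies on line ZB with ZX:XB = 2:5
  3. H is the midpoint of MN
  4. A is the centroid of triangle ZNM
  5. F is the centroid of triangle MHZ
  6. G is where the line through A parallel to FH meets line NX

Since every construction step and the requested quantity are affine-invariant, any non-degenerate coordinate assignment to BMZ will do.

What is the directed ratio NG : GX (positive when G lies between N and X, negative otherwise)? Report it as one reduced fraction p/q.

Assign B = (0, 0), M = (1, 0), Z = (0, 1) — the answer is frame-independent, so this choice is without loss of generality.
1. N lies on line MB with MN:NB = 3:4 ⇒ N = (4/7, 0)
2. X lies on line ZB with ZX:XB = 2:5 ⇒ X = (0, 5/7)
3. H is the midpoint of MN ⇒ H = (11/14, 0)
4. A is the centroid of triangle ZNM ⇒ A = (11/21, 1/3)
5. F is the centroid of triangle MHZ ⇒ F = (25/42, 1/3)
6. G is where the line through A parallel to FH meets line NX ⇒ G = (15/14, -5/8)
G = N + t·(X−N) with t = -7/8, so NG:GX = t:(1−t) = -7/8:15/8

NG:GX = -7/15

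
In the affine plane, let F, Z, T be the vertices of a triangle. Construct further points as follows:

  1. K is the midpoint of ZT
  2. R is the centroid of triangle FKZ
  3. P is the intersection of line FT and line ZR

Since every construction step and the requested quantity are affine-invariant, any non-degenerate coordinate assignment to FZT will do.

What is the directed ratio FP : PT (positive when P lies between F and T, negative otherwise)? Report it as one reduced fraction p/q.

FP:PT = 1/2

Assign F = (0, 0), Z = (1, 0), T = (0, 1) — the answer is frame-independent, so this choice is without loss of generality.
1. K is the midpoint of ZT ⇒ K = (1/2, 1/2)
2. R is the centroid of triangle FKZ ⇒ R = (1/2, 1/6)
3. P is the intersection of line FT and line ZR ⇒ P = (0, 1/3)
P = F + t·(T−F) with t = 1/3, so FP:PT = t:(1−t) = 1/3:2/3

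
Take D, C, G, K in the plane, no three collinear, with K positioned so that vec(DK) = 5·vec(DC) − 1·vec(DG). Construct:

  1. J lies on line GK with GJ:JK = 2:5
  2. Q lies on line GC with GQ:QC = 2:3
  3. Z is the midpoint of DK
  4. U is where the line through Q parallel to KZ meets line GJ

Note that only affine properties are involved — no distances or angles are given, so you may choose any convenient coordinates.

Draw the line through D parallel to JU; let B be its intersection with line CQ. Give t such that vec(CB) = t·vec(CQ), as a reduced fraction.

Set D = (0, 0), C = (1, 0), G = (0, 1), K = (5, -1); any affine frame gives the same invariant.
1. J lies on line GK with GJ:JK = 2:5 ⇒ J = (10/7, 3/7)
2. Q lies on line GC with GQ:QC = 2:3 ⇒ Q = (2/5, 3/5)
3. Z is the midpoint of DK ⇒ Z = (5/2, -1/2)
4. U is where the line through Q parallel to KZ meets line GJ ⇒ U = (8/5, 9/25)
through D parallel to JU: direction (6/35, -12/175); meets CQ at B = (5/3, -2/3)
B = C + t·(Q−C) with t = -10/9

t = -10/9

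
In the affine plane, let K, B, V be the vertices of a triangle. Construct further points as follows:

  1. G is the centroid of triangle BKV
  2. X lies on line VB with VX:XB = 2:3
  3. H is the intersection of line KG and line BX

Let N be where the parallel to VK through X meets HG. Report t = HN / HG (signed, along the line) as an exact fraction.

Choose coordinates K = (0, 0), B = (1, 0), V = (0, 1).
1. G is the centroid of triangle BKV ⇒ G = (1/3, 1/3)
2. X lies on line VB with VX:XB = 2:3 ⇒ X = (2/5, 3/5)
3. H is the intersection of line KG and line BX ⇒ H = (1/2, 1/2)
through X parallel to VK: direction (0, -1); meets HG at N = (2/5, 2/5)
N = H + t·(G−H) with t = 3/5

t = 3/5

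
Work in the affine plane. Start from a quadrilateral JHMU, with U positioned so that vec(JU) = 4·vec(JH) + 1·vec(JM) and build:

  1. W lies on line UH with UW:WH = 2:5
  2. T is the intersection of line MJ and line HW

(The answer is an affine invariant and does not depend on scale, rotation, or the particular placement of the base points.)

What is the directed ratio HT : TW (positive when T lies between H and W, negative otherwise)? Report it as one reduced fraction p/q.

HT:TW = -7/22

Work in coordinates with J = (0, 0), H = (1, 0), M = (0, 1), U = (4, 1).
1. W lies on line UH with UW:WH = 2:5 ⇒ W = (22/7, 5/7)
2. T is the intersection of line MJ and line HW ⇒ T = (0, -1/3)
T = H + t·(W−H) with t = -7/15, so HT:TW = t:(1−t) = -7/15:22/15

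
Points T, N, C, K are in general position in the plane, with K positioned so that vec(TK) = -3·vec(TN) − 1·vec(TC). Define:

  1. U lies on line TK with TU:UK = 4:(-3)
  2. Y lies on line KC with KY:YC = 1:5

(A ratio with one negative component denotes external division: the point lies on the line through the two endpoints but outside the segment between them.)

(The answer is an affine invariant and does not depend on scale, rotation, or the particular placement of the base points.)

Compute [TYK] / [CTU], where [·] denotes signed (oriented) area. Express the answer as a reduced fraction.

Work in coordinates with T = (0, 0), N = (1, 0), C = (0, 1), K = (-3, -1).
1. U lies on line TK with TU:UK = 4:(-3) ⇒ U = (-12, -4)
2. Y lies on line KC with KY:YC = 1:5 ⇒ Y = (-5/2, -2/3)
2·[TYK] = 1/2, 2·[CTU] = -12
[TYK]:[CTU] = 1/2:-12 = -1/24

[TYK]:[CTU] = -1/24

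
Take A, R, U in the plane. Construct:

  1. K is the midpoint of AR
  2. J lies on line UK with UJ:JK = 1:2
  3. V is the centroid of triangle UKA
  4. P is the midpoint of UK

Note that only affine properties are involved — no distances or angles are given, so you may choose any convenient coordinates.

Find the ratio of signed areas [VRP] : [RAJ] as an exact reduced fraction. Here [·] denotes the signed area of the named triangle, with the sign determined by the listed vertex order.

[VRP]:[RAJ] = -1/4

Set A = (0, 0), R = (1, 0), U = (0, 1); any affine frame gives the same invariant.
1. K is the midpoint of AR ⇒ K = (1/2, 0)
2. J lies on line UK with UJ:JK = 1:2 ⇒ J = (1/6, 2/3)
3. V is the centroid of triangle UKA ⇒ V = (1/6, 1/3)
4. P is the midpoint of UK ⇒ P = (1/4, 1/2)
2·[VRP] = 1/6, 2·[RAJ] = -2/3
[VRP]:[RAJ] = 1/6:-2/3 = -1/4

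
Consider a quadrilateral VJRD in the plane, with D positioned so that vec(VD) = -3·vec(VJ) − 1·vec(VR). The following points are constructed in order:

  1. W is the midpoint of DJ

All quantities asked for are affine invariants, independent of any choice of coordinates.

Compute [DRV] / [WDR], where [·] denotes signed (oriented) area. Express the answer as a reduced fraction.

Set V = (0, 0), J = (1, 0), R = (0, 1), D = (-3, -1); any affine frame gives the same invariant.
1. W is the midpoint of DJ ⇒ W = (-1, -1/2)
2·[DRV] = -3, 2·[WDR] = -5/2
[DRV]:[WDR] = -3:-5/2 = 6/5

[DRV]:[WDR] = 6/5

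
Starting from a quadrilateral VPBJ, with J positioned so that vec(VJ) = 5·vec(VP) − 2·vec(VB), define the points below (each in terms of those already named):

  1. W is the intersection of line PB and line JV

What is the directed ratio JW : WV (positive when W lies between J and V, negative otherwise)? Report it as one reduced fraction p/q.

Set V = (0, 0), P = (1, 0), B = (0, 1), J = (5, -2); any affine frame gives the same invariant.
1. W is the intersection of line PB and line JV ⇒ W = (5/3, -2/3)
W = J + t·(V−J) with t = 2/3, so JW:WV = t:(1−t) = 2/3:1/3

JW:WV = 2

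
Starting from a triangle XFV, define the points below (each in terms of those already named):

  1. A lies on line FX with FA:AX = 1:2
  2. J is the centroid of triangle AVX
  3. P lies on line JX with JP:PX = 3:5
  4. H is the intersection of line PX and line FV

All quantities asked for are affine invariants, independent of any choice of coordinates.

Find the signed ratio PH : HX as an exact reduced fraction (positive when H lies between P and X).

Set X = (0, 0), F = (1, 0), V = (0, 1); any affine frame gives the same invariant.
1. A lies on line FX with FA:AX = 1:2 ⇒ A = (2/3, 0)
2. J is the centroid of triangle AVX ⇒ J = (2/9, 1/3)
3. P lies on line JX with JP:PX = 3:5 ⇒ P = (5/36, 5/24)
4. H is the intersection of line PX and line FV ⇒ H = (2/5, 3/5)
H = P + t·(X−P) with t = -47/25, so PH:HX = t:(1−t) = -47/25:72/25

PH:HX = -47/72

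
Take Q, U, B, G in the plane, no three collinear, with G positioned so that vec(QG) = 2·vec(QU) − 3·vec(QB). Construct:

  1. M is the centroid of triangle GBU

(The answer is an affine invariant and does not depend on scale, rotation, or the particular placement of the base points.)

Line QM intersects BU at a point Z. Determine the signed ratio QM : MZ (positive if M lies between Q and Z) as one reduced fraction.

QM:MZ = 1/2

Work in coordinates with Q = (0, 0), U = (1, 0), B = (0, 1), G = (2, -3).
1. M is the centroid of triangle GBU ⇒ M = (1, -2/3)
line QM meets BU at Z = (3, -2)
M = Q + t·(Z−Q) with t = 1/3, so QM:MZ = 1/3:2/3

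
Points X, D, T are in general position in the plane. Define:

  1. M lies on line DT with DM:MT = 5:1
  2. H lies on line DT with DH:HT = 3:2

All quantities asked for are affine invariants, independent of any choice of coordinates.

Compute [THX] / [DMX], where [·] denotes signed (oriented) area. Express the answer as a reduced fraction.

[THX]:[DMX] = -12/25

Set X = (0, 0), D = (1, 0), T = (0, 1); any affine frame gives the same invariant.
1. M lies on line DT with DM:MT = 5:1 ⇒ M = (1/6, 5/6)
2. H lies on line DT with DH:HT = 3:2 ⇒ H = (2/5, 3/5)
2·[THX] = -2/5, 2·[DMX] = 5/6
[THX]:[DMX] = -2/5:5/6 = -12/25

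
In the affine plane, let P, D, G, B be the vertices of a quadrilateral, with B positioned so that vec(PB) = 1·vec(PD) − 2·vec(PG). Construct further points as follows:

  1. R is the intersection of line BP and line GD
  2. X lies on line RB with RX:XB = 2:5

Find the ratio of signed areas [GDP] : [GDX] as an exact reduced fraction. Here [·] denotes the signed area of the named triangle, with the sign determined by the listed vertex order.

[GDP]:[GDX] = 7/4

Choose coordinates P = (0, 0), D = (1, 0), G = (0, 1), B = (1, -2).
1. R is the intersection of line BP and line GD ⇒ R = (-1, 2)
2. X lies on line RB with RX:XB = 2:5 ⇒ X = (-3/7, 6/7)
2·[GDP] = -1, 2·[GDX] = -4/7
[GDP]:[GDX] = -1:-4/7 = 7/4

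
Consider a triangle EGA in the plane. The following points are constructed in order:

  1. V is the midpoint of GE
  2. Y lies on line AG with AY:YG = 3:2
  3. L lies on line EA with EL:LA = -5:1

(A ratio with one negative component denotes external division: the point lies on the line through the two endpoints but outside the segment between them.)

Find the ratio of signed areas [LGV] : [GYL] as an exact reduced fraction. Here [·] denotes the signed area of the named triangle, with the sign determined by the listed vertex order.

[LGV]:[GYL] = 25/4

Set E = (0, 0), G = (1, 0), A = (0, 1); any affine frame gives the same invariant.
1. V is the midpoint of GE ⇒ V = (1/2, 0)
2. Y lies on line AG with AY:YG = 3:2 ⇒ Y = (3/5, 2/5)
3. L lies on line EA with EL:LA = -5:1 ⇒ L = (0, 5/4)
2·[LGV] = -5/8, 2·[GYL] = -1/10
[LGV]:[GYL] = -5/8:-1/10 = 25/4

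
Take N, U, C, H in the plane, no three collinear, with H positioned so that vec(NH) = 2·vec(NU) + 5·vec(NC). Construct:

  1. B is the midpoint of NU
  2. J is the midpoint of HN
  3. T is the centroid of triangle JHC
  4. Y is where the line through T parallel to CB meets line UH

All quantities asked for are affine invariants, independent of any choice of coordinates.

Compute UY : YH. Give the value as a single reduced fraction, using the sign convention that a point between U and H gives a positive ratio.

Choose coordinates N = (0, 0), U = (1, 0), C = (0, 1), H = (2, 5).
1. B is the midpoint of NU ⇒ B = (1/2, 0)
2. J is the midpoint of HN ⇒ J = (1, 5/2)
3. T is the centroid of triangle JHC ⇒ T = (1, 17/6)
4. Y is where the line through T parallel to CB meets line UH ⇒ Y = (59/42, 85/42)
Y = U + t·(H−U) with t = 17/42, so UY:YH = t:(1−t) = 17/42:25/42

UY:YH = 17/25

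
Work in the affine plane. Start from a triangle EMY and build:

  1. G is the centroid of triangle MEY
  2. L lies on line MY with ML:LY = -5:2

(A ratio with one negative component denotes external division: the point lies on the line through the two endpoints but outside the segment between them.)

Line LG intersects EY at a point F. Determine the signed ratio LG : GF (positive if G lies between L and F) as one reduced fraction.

Set E = (0, 0), M = (1, 0), Y = (0, 1); any affine frame gives the same invariant.
1. G is the centroid of triangle MEY ⇒ G = (1/3, 1/3)
2. L lies on line MY with ML:LY = -5:2 ⇒ L = (-2/3, 5/3)
line LG meets EY at F = (0, 7/9)
G = L + t·(F−L) with t = 3/2, so LG:GF = 3/2:-1/2

LG:GF = -3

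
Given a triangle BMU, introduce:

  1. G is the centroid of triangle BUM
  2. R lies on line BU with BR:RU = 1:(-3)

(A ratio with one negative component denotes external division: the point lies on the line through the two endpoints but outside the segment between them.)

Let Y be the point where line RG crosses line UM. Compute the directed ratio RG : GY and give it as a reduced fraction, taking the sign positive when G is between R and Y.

Assign B = (0, 0), M = (1, 0), U = (0, 1) — the answer is frame-independent, so this choice is without loss of generality.
1. G is the centroid of triangle BUM ⇒ G = (1/3, 1/3)
2. R lies on line BU with BR:RU = 1:(-3) ⇒ R = (0, -1/2)
line RG meets UM at Y = (3/7, 4/7)
G = R + t·(Y−R) with t = 7/9, so RG:GY = 7/9:2/9

RG:GY = 7/2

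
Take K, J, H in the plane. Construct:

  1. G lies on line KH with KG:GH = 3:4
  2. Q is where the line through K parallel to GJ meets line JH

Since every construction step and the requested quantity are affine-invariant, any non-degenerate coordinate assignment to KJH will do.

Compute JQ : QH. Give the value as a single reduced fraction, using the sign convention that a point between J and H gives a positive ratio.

JQ:QH = -3/7

Set K = (0, 0), J = (1, 0), H = (0, 1); any affine frame gives the same invariant.
1. G lies on line KH with KG:GH = 3:4 ⇒ G = (0, 3/7)
2. Q is where the line through K parallel to GJ meets line JH ⇒ Q = (7/4, -3/4)
Q = J + t·(H−J) with t = -3/4, so JQ:QH = t:(1−t) = -3/4:7/4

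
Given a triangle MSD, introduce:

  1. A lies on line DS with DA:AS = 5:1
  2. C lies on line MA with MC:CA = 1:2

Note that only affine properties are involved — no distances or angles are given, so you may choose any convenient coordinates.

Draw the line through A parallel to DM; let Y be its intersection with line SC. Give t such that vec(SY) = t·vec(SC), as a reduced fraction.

t = 3/13

Assign M = (0, 0), S = (1, 0), D = (0, 1) — the answer is frame-independent, so this choice is without loss of generality.
1. A lies on line DS with DA:AS = 5:1 ⇒ A = (5/6, 1/6)
2. C lies on line MA with MC:CA = 1:2 ⇒ C = (5/18, 1/18)
through A parallel to DM: direction (0, -1); meets SC at Y = (5/6, 1/78)
Y = S + t·(C−S) with t = 3/13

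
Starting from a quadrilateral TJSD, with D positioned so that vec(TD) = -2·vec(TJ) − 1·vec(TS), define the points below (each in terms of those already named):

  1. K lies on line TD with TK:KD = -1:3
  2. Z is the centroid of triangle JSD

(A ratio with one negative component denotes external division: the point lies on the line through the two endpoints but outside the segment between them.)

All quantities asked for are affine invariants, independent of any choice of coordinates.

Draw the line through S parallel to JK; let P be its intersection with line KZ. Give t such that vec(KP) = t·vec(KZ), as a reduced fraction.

t = 3/4

Work in coordinates with T = (0, 0), J = (1, 0), S = (0, 1), D = (-2, -1).
1. K lies on line TD with TK:KD = -1:3 ⇒ K = (1, 1/2)
2. Z is the centroid of triangle JSD ⇒ Z = (-1/3, 0)
through S parallel to JK: direction (0, 1/2); meets KZ at P = (0, 1/8)
P = K + t·(Z−K) with t = 3/4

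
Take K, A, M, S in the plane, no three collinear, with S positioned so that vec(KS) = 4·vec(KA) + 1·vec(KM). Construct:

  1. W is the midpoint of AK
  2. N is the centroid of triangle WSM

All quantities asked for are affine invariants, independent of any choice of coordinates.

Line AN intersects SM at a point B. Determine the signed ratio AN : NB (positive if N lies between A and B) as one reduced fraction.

AN:NB = 2

Choose coordinates K = (0, 0), A = (1, 0), M = (0, 1), S = (4, 1).
1. W is the midpoint of AK ⇒ W = (1/2, 0)
2. N is the centroid of triangle WSM ⇒ N = (3/2, 2/3)
line AN meets SM at B = (7/4, 1)
N = A + t·(B−A) with t = 2/3, so AN:NB = 2/3:1/3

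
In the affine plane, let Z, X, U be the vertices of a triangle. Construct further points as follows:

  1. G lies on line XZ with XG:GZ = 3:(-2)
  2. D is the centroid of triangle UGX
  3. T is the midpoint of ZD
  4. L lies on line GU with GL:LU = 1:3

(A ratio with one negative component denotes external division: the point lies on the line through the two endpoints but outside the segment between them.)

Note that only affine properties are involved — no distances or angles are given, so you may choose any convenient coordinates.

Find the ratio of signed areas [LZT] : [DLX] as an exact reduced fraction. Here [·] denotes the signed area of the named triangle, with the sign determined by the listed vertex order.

Work in coordinates with Z = (0, 0), X = (1, 0), U = (0, 1).
1. G lies on line XZ with XG:GZ = 3:(-2) ⇒ G = (-2, 0)
2. D is the centroid of triangle UGX ⇒ D = (-1/3, 1/3)
3. T is the midpoint of ZD ⇒ T = (-1/6, 1/6)
4. L lies on line GU with GL:LU = 1:3 ⇒ L = (-3/2, 1/4)
2·[LZT] = 5/24, 2·[DLX] = 1/2
[LZT]:[DLX] = 5/24:1/2 = 5/12

[LZT]:[DLX] = 5/12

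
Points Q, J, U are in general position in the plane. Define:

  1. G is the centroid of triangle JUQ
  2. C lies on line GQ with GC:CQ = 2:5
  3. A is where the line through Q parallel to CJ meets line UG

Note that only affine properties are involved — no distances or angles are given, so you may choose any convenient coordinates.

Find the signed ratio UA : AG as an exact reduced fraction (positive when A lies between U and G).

Work in coordinates with Q = (0, 0), J = (1, 0), U = (0, 1).
1. G is the centroid of triangle JUQ ⇒ G = (1/3, 1/3)
2. C lies on line GQ with GC:CQ = 2:5 ⇒ C = (5/21, 5/21)
3. A is where the line through Q parallel to CJ meets line UG ⇒ A = (16/27, -5/27)
A = U + t·(G−U) with t = 16/9, so UA:AG = t:(1−t) = 16/9:-7/9

UA:AG = -16/7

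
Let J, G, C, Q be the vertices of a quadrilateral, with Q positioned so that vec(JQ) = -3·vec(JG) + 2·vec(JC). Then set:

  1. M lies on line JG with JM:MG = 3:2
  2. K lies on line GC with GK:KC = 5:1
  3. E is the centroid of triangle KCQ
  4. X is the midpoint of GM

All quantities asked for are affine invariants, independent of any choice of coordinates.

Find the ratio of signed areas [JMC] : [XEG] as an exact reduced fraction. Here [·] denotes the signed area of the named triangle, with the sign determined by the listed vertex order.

Work in coordinates with J = (0, 0), G = (1, 0), C = (0, 1), Q = (-3, 2).
1. M lies on line JG with JM:MG = 3:2 ⇒ M = (3/5, 0)
2. K lies on line GC with GK:KC = 5:1 ⇒ K = (1/6, 5/6)
3. E is the centroid of triangle KCQ ⇒ E = (-17/18, 23/18)
4. X is the midpoint of GM ⇒ X = (4/5, 0)
2·[JMC] = 3/5, 2·[XEG] = -23/90
[JMC]:[XEG] = 3/5:-23/90 = -54/23

[JMC]:[XEG] = -54/23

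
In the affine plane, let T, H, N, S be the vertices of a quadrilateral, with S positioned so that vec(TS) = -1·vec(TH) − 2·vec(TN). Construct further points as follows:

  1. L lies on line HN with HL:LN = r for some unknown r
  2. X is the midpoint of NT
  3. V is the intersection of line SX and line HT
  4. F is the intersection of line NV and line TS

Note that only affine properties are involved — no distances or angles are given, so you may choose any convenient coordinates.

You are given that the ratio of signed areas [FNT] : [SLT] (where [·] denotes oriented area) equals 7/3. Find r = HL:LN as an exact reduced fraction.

r = 5/2

Work in coordinates with T = (0, 0), H = (1, 0), N = (0, 1), S = (-1, -2).
1. With HL:LN = r, write λ = r/(r+1) so L = H + λ·(N−H); L is affine-linear in λ
2. X is the midpoint of NT ⇒ X = (0, 1/2)
3. V is the intersection of line SX and line HT ⇒ V = (-1/5, 0)
4. F is the intersection of line NV and line TS ⇒ F = (-1/3, -2/3)
Every point depending on L is an affine combination of L and λ-independent points, so each such coordinate is linear in λ; the λ² term in each signed area is a multiple of (N−H)×(N−H) = 0, so 2·[FNT] and 2·[SLT] are each linear in λ. Evaluating at λ=0 and λ=1:
  2·[FNT] = -1/3,   2·[SLT] = -3·λ + 2
So [FNT]:[SLT] = (-1/3) / (-3·λ + 2). Setting this equal to 7/3:
  -1/3 = 7/3·(-3·λ + 2)  ⇒  λ = 5/7
Then r = λ/(1−λ) = (5/7)/(2/7) = 5/2. Check: with r = 5/2, L = (2/7, 5/7) and [FNT]:[SLT] = 7/3 as required.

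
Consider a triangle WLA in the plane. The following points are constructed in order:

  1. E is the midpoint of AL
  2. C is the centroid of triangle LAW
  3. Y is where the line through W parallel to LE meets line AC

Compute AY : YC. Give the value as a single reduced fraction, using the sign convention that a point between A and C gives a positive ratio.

Assign W = (0, 0), L = (1, 0), A = (0, 1) — the answer is frame-independent, so this choice is without loss of generality.
1. E is the midpoint of AL ⇒ E = (1/2, 1/2)
2. C is the centroid of triangle LAW ⇒ C = (1/3, 1/3)
3. Y is where the line through W parallel to LE meets line AC ⇒ Y = (1, -1)
Y = A + t·(C−A) with t = 3, so AY:YC = t:(1−t) = 3:-2

AY:YC = -3/2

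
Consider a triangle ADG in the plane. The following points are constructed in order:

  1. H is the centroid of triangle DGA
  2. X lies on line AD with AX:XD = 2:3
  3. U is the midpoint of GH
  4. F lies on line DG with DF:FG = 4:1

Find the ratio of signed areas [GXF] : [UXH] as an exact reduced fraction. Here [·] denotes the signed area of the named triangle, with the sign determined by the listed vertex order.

Set A = (0, 0), D = (1, 0), G = (0, 1); any affine frame gives the same invariant.
1. H is the centroid of triangle DGA ⇒ H = (1/3, 1/3)
2. X lies on line AD with AX:XD = 2:3 ⇒ X = (2/5, 0)
3. U is the midpoint of GH ⇒ U = (1/6, 2/3)
4. F lies on line DG with DF:FG = 4:1 ⇒ F = (1/5, 4/5)
2·[GXF] = 3/25, 2·[UXH] = 1/30
[GXF]:[UXH] = 3/25:1/30 = 18/5

[GXF]:[UXH] = 18/5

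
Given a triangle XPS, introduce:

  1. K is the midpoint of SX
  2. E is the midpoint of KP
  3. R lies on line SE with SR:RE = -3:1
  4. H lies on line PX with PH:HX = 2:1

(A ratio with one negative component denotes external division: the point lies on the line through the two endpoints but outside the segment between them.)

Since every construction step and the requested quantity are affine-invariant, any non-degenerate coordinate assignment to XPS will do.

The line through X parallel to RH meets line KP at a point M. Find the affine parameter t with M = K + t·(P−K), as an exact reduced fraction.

Choose coordinates X = (0, 0), P = (1, 0), S = (0, 1).
1. K is the midpoint of SX ⇒ K = (0, 1/2)
2. E is the midpoint of KP ⇒ E = (1/2, 1/4)
3. R lies on line SE with SR:RE = -3:1 ⇒ R = (3/4, -1/8)
4. H lies on line PX with PH:HX = 2:1 ⇒ H = (1/3, 0)
through X parallel to RH: direction (-5/12, 1/8); meets KP at M = (5/2, -3/4)
M = K + t·(P−K) with t = 5/2

t = 5/2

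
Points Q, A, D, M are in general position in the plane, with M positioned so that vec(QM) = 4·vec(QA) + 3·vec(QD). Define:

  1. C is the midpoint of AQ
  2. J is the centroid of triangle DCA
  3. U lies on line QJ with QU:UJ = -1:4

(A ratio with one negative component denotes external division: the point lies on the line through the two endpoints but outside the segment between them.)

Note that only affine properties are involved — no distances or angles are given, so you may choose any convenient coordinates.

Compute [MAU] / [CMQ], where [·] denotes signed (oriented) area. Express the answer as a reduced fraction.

Choose coordinates Q = (0, 0), A = (1, 0), D = (0, 1), M = (4, 3).
1. C is the midpoint of AQ ⇒ C = (1/2, 0)
2. J is the centroid of triangle DCA ⇒ J = (1/2, 1/3)
3. U lies on line QJ with QU:UJ = -1:4 ⇒ U = (-1/6, -1/9)
2·[MAU] = -19/6, 2·[CMQ] = 3/2
[MAU]:[CMQ] = -19/6:3/2 = -19/9

[MAU]:[CMQ] = -19/9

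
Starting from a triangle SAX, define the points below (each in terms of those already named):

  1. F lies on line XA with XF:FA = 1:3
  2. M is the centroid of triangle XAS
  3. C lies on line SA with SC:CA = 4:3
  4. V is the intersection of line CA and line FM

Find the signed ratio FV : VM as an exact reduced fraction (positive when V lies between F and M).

Work in coordinates with S = (0, 0), A = (1, 0), X = (0, 1).
1. F lies on line XA with XF:FA = 1:3 ⇒ F = (1/4, 3/4)
2. M is the centroid of triangle XAS ⇒ M = (1/3, 1/3)
3. C lies on line SA with SC:CA = 4:3 ⇒ C = (4/7, 0)
4. V is the intersection of line CA and line FM ⇒ V = (2/5, 0)
V = F + t·(M−F) with t = 9/5, so FV:VM = t:(1−t) = 9/5:-4/5

FV:VM = -9/4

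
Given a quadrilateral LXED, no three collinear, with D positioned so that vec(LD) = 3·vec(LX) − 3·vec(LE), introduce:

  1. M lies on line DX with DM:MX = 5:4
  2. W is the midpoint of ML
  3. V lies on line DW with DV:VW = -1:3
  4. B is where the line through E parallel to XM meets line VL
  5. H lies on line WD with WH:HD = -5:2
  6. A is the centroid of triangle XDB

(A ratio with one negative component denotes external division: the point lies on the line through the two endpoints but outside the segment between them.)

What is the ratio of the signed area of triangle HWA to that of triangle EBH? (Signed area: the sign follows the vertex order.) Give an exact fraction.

Assign L = (0, 0), X = (1, 0), E = (0, 1), D = (3, -3) — the answer is frame-independent, so this choice is without loss of generality.
1. M lies on line DX with DM:MX = 5:4 ⇒ M = (17/9, -4/3)
2. W is the midpoint of ML ⇒ W = (17/18, -2/3)
3. V lies on line DW with DV:VW = -1:3 ⇒ V = (145/36, -25/6)
4. B is where the line through E parallel to XM meets line VL ⇒ B = (58/27, -20/9)
5. H lies on line WD with WH:HD = -5:2 ⇒ H = (118/27, -41/9)
6. A is the centroid of triangle XDB ⇒ A = (166/81, -47/27)
2·[HWA] = -50/81, 2·[EBH] = 58/27
[HWA]:[EBH] = -50/81:58/27 = -25/87

[HWA]:[EBH] = -25/87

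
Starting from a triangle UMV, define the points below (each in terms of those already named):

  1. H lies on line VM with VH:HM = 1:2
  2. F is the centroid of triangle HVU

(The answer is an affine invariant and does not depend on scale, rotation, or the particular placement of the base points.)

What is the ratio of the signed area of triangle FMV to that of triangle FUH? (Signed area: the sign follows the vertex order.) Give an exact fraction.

[FMV]:[FUH] = 3

Set U = (0, 0), M = (1, 0), V = (0, 1); any affine frame gives the same invariant.
1. H lies on line VM with VH:HM = 1:2 ⇒ H = (1/3, 2/3)
2. F is the centroid of triangle HVU ⇒ F = (1/9, 5/9)
2·[FMV] = 1/3, 2·[FUH] = 1/9
[FMV]:[FUH] = 1/3:1/9 = 3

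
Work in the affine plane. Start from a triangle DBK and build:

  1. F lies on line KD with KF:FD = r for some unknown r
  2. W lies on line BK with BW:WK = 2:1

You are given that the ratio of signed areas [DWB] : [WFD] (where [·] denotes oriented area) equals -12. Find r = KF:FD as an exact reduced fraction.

Assign D = (0, 0), B = (1, 0), K = (0, 1) — the answer is frame-independent, so this choice is without loss of generality.
1. With KF:FD = r, write λ = r/(r+1) so F = K + λ·(D−K); F is affine-linear in λ
2. W lies on line BK with BW:WK = 2:1 ⇒ W = (1/3, 2/3)
Every point depending on F is an affine combination of F and λ-independent points, so each such coordinate is linear in λ; the λ² term in each signed area is a multiple of (D−K)×(D−K) = 0, so 2·[DWB] and 2·[WFD] are each linear in λ. Evaluating at λ=0 and λ=1:
  2·[DWB] = -2/3,   2·[WFD] = -1/3·λ + 1/3
So [DWB]:[WFD] = (-2/3) / (-1/3·λ + 1/3). Setting this equal to -12:
  -2/3 = -12·(-1/3·λ + 1/3)  ⇒  λ = 5/6
Then r = λ/(1−λ) = (5/6)/(1/6) = 5. Check: with r = 5, F = (0, 1/6) and [DWB]:[WFD] = -12 as required.

r = 5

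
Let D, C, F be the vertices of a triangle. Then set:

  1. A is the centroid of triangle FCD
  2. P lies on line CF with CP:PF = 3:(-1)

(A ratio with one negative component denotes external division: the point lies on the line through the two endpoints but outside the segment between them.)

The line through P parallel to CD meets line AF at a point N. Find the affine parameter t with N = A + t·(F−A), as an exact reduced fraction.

Choose coordinates D = (0, 0), C = (1, 0), F = (0, 1).
1. A is the centroid of triangle FCD ⇒ A = (1/3, 1/3)
2. P lies on line CF with CP:PF = 3:(-1) ⇒ P = (-1/2, 3/2)
through P parallel to CD: direction (-1, 0); meets AF at N = (-1/4, 3/2)
N = A + t·(F−A) with t = 7/4

t = 7/4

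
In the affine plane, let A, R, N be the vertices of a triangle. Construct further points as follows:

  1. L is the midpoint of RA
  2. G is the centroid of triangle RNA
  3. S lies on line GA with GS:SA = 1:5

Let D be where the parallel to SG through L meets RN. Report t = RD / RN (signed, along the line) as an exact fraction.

t = 1/4

Choose coordinates A = (0, 0), R = (1, 0), N = (0, 1).
1. L is the midpoint of RA ⇒ L = (1/2, 0)
2. G is the centroid of triangle RNA ⇒ G = (1/3, 1/3)
3. S lies on line GA with GS:SA = 1:5 ⇒ S = (5/18, 5/18)
through L parallel to SG: direction (1/18, 1/18); meets RN at D = (3/4, 1/4)
D = R + t·(N−R) with t = 1/4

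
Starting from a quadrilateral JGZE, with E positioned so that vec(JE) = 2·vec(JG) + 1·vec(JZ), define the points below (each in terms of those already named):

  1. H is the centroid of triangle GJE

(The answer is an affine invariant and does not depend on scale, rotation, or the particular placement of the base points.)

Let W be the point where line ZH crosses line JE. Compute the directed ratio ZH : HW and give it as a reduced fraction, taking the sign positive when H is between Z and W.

Set J = (0, 0), G = (1, 0), Z = (0, 1), E = (2, 1); any affine frame gives the same invariant.
1. H is the centroid of triangle GJE ⇒ H = (1, 1/3)
line ZH meets JE at W = (6/7, 3/7)
H = Z + t·(W−Z) with t = 7/6, so ZH:HW = 7/6:-1/6

ZH:HW = -7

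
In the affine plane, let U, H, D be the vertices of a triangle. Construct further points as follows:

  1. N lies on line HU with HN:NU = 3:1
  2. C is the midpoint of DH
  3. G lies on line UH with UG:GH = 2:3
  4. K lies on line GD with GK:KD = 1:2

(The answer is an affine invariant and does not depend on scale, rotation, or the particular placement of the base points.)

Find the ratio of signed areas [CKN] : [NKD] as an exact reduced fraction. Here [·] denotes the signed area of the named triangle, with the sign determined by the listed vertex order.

[CKN]:[NKD] = 3/4

Choose coordinates U = (0, 0), H = (1, 0), D = (0, 1).
1. N lies on line HU with HN:NU = 3:1 ⇒ N = (1/4, 0)
2. C is the midpoint of DH ⇒ C = (1/2, 1/2)
3. G lies on line UH with UG:GH = 2:3 ⇒ G = (2/5, 0)
4. K lies on line GD with GK:KD = 1:2 ⇒ K = (4/15, 1/3)
2·[CKN] = 3/40, 2·[NKD] = 1/10
[CKN]:[NKD] = 3/40:1/10 = 3/4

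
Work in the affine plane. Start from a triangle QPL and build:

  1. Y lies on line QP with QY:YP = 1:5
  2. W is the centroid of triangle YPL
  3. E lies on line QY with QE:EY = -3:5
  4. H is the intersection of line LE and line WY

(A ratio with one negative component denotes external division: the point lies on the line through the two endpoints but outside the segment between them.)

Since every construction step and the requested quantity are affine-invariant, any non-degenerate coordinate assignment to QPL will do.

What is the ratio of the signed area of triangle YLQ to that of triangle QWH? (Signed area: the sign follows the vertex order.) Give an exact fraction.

[YLQ]:[QWH] = -3/4

Set Q = (0, 0), P = (1, 0), L = (0, 1); any affine frame gives the same invariant.
1. Y lies on line QP with QY:YP = 1:5 ⇒ Y = (1/6, 0)
2. W is the centroid of triangle YPL ⇒ W = (7/18, 1/3)
3. E lies on line QY with QE:EY = -3:5 ⇒ E = (-1/4, 0)
4. H is the intersection of line LE and line WY ⇒ H = (-1/2, -1)
2·[YLQ] = 1/6, 2·[QWH] = -2/9
[YLQ]:[QWH] = 1/6:-2/9 = -3/4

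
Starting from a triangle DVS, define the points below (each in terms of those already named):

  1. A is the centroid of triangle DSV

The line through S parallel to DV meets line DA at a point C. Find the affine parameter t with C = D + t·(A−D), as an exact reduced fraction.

t = 3

Work in coordinates with D = (0, 0), V = (1, 0), S = (0, 1).
1. A is the centroid of triangle DSV ⇒ A = (1/3, 1/3)
through S parallel to DV: direction (1, 0); meets DA at C = (1, 1)
C = D + t·(A−D) with t = 3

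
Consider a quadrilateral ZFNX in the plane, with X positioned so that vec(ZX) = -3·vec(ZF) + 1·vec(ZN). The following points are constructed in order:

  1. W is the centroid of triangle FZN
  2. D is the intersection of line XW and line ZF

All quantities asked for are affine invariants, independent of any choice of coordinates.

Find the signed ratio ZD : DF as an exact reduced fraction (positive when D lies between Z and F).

ZD:DF = -2

Work in coordinates with Z = (0, 0), F = (1, 0), N = (0, 1), X = (-3, 1).
1. W is the centroid of triangle FZN ⇒ W = (1/3, 1/3)
2. D is the intersection of line XW and line ZF ⇒ D = (2, 0)
D = Z + t·(F−Z) with t = 2, so ZD:DF = t:(1−t) = 2:-1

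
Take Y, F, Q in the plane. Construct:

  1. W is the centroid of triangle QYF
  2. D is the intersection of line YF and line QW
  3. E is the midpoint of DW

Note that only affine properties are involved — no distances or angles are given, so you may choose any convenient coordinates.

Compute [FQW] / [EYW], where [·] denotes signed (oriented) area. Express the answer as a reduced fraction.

[FQW]:[EYW] = -4

Set Y = (0, 0), F = (1, 0), Q = (0, 1); any affine frame gives the same invariant.
1. W is the centroid of triangle QYF ⇒ W = (1/3, 1/3)
2. D is the intersection of line YF and line QW ⇒ D = (1/2, 0)
3. E is the midpoint of DW ⇒ E = (5/12, 1/6)
2·[FQW] = 1/3, 2·[EYW] = -1/12
[FQW]:[EYW] = 1/3:-1/12 = -4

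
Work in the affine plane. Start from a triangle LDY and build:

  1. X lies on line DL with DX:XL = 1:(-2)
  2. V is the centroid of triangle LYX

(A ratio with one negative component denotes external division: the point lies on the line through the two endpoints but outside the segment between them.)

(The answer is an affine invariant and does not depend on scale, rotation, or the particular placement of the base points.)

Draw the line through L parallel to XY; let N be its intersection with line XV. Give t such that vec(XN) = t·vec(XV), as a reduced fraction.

t = 3

Assign L = (0, 0), D = (1, 0), Y = (0, 1) — the answer is frame-independent, so this choice is without loss of generality.
1. X lies on line DL with DX:XL = 1:(-2) ⇒ X = (2, 0)
2. V is the centroid of triangle LYX ⇒ V = (2/3, 1/3)
through L parallel to XY: direction (-2, 1); meets XV at N = (-2, 1)
N = X + t·(V−X) with t = 3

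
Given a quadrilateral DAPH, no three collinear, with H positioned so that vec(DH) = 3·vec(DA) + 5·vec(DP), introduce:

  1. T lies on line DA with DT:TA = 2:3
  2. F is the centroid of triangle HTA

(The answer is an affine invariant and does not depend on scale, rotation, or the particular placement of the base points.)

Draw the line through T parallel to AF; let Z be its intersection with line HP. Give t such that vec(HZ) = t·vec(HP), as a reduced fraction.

Work in coordinates with D = (0, 0), A = (1, 0), P = (0, 1), H = (3, 5).
1. T lies on line DA with DT:TA = 2:3 ⇒ T = (2/5, 0)
2. F is the centroid of triangle HTA ⇒ F = (22/15, 5/3)
through T parallel to AF: direction (7/15, 5/3); meets HP at Z = (51/47, 115/47)
Z = H + t·(P−H) with t = 30/47

t = 30/47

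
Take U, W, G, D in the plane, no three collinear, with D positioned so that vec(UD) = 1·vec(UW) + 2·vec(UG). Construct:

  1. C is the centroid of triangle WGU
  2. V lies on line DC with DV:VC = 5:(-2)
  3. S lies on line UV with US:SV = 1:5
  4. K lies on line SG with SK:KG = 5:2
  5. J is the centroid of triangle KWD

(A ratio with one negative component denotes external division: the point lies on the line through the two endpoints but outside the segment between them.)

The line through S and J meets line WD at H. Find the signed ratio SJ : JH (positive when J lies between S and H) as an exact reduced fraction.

Work in coordinates with U = (0, 0), W = (1, 0), G = (0, 1), D = (1, 2).
1. C is the centroid of triangle WGU ⇒ C = (1/3, 1/3)
2. V lies on line DC with DV:VC = 5:(-2) ⇒ V = (-1/9, -7/9)
3. S lies on line UV with US:SV = 1:5 ⇒ S = (-1/54, -7/54)
4. K lies on line SG with SK:KG = 5:2 ⇒ K = (-1/189, 128/189)
5. J is the centroid of triangle KWD ⇒ J = (377/567, 506/567)
line SJ meets WD at H = (1, 216/155)
J = S + t·(H−S) with t = 155/231, so SJ:JH = 155/231:76/231

SJ:JH = 155/76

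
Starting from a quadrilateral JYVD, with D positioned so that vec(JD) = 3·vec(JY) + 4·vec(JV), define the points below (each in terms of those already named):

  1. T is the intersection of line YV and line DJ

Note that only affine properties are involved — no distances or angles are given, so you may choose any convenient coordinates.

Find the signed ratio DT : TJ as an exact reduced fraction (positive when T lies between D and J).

Assign J = (0, 0), Y = (1, 0), V = (0, 1), D = (3, 4) — the answer is frame-independent, so this choice is without loss of generality.
1. T is the intersection of line YV and line DJ ⇒ T = (3/7, 4/7)
T = D + t·(J−D) with t = 6/7, so DT:TJ = t:(1−t) = 6/7:1/7

DT:TJ = 6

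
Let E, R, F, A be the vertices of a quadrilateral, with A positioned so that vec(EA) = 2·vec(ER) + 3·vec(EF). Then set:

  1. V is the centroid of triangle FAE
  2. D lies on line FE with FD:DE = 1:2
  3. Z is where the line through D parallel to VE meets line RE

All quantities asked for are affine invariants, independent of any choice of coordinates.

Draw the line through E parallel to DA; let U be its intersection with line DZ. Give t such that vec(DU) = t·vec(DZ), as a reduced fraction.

Set E = (0, 0), R = (1, 0), F = (0, 1), A = (2, 3); any affine frame gives the same invariant.
1. V is the centroid of triangle FAE ⇒ V = (2/3, 4/3)
2. D lies on line FE with FD:DE = 1:2 ⇒ D = (0, 2/3)
3. Z is where the line through D parallel to VE meets line RE ⇒ Z = (-1/3, 0)
through E parallel to DA: direction (2, 7/3); meets DZ at U = (-4/5, -14/15)
U = D + t·(Z−D) with t = 12/5

t = 12/5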